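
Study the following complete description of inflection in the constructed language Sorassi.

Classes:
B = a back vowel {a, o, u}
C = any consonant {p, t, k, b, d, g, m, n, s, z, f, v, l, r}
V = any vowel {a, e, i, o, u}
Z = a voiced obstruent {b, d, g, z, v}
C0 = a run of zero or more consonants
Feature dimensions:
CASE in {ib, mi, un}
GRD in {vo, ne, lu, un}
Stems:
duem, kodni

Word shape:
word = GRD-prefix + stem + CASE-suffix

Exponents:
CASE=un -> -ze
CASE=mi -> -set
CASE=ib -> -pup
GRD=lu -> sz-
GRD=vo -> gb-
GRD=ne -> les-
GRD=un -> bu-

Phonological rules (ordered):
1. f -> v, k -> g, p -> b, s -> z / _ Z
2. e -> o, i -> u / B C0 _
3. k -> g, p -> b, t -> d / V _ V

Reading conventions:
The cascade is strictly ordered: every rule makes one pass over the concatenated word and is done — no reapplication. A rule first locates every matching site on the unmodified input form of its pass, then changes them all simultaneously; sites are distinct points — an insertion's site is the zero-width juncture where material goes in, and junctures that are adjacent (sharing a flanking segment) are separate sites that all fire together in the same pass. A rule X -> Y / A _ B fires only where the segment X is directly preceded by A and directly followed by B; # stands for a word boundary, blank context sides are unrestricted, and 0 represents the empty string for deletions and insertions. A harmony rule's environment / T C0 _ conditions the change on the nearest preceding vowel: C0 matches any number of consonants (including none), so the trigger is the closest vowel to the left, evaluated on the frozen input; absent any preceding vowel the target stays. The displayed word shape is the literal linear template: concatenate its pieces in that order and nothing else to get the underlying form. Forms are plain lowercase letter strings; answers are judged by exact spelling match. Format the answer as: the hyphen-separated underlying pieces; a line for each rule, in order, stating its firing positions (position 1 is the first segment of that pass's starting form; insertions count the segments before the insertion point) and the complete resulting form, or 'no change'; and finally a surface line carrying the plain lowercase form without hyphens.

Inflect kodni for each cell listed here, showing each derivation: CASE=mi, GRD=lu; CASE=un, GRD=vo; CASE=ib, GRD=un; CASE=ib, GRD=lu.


cell CASE=mi, GRD=lu:
underlying: sz-kodni-set
1. f -> v, k -> g, p -> b, s -> z / _ Z: fires at position(s) 1: zzkodniset
2. e -> o, i -> u / B C0 _: fires at position(s) 7: zzkodnuset
3. k -> g, p -> b, t -> d / V _ V: no change
surface: zzkodnuset

cell CASE=un, GRD=vo:
underlying: gb-kodni-ze
1. f -> v, k -> g, p -> b, s -> z / _ Z: no change
2. e -> o, i -> u / B C0 _: fires at position(s) 7: gbkodnuze
3. k -> g, p -> b, t -> d / V _ V: no change
surface: gbkodnuze

cell CASE=ib, GRD=un:
underlying: bu-kodni-pup
1. f -> v, k -> g, p -> b, s -> z / _ Z: no change
2. e -> o, i -> u / B C0 _: fires at position(s) 7: bukodnupup
3. k -> g, p -> b, t -> d / V _ V: fires at position(s) 3, 8: bugodnubup
surface: bugodnubup

cell CASE=ib, GRD=lu:
underlying: sz-kodni-pup
1. f -> v, k -> g, p -> b, s -> z / _ Z: fires at position(s) 1: zzkodnipup
2. e -> o, i -> u / B C0 _: fires at position(s) 7: zzkodnupup
3. k -> g, p -> b, t -> d / V _ V: fires at position(s) 8: zzkodnubup
surface: zzkodnubup


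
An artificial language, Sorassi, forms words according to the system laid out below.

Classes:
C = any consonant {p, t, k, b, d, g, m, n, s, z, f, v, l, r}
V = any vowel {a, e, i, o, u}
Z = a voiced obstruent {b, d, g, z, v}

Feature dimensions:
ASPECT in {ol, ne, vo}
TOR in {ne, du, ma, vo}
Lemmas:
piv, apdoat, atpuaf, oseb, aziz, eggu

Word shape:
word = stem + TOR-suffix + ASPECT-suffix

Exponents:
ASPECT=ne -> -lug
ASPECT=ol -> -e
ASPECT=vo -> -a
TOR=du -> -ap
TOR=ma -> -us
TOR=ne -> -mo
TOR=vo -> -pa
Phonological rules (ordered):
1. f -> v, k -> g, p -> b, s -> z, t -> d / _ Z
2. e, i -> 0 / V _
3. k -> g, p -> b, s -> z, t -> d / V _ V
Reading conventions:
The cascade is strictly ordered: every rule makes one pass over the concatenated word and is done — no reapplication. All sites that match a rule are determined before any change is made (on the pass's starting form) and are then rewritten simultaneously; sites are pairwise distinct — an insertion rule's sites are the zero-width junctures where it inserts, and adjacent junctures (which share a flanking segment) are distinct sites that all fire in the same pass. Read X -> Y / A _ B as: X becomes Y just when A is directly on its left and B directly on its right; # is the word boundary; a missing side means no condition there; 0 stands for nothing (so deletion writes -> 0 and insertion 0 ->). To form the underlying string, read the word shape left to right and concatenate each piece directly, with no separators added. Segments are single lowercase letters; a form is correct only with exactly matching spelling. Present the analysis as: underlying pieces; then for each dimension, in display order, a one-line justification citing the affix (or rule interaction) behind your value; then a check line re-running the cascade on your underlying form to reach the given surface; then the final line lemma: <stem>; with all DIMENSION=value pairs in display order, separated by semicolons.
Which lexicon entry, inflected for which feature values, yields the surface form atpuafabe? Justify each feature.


underlying: atpuaf-ap-e
ASPECT=ol - signalled by the affix -e
TOR=du - signalled by the affix -ap
check: atpuafape -> atpuafape -> atpuafape -> atpuafabe
lemma: atpuaf; ASPECT=ol; TOR=du


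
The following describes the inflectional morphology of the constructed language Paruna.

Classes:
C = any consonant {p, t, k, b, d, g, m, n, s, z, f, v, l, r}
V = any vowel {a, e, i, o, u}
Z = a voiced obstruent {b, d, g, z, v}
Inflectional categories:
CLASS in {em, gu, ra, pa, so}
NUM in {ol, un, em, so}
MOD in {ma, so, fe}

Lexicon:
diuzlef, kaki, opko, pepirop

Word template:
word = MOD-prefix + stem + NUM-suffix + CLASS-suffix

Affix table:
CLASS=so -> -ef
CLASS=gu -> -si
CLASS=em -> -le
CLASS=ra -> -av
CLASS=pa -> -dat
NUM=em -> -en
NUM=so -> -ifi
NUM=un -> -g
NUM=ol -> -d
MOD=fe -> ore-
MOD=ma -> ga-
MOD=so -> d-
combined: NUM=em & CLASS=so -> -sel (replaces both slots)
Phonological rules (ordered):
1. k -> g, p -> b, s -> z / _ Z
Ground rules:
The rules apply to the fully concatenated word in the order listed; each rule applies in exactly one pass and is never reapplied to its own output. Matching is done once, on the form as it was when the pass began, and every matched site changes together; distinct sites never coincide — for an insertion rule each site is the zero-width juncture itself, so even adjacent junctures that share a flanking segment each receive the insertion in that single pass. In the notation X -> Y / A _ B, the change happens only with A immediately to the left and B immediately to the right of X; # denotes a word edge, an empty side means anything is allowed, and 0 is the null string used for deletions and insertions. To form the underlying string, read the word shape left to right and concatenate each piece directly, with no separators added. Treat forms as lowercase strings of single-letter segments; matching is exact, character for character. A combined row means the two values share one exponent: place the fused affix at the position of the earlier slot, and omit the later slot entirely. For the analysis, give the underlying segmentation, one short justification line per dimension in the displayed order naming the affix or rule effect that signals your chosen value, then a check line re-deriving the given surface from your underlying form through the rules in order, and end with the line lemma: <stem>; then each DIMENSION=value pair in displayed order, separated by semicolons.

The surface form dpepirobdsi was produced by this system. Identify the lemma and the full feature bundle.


underlying: d-pepirop-d-si
CLASS=gu - signalled by the affix -si
NUM=ol - signalled by the affix -d
MOD=so - signalled by the affix d-
check: dpepiropdsi -> dpepirobdsi
lemma: pepirop; CLASS=gu; NUM=ol; MOD=so


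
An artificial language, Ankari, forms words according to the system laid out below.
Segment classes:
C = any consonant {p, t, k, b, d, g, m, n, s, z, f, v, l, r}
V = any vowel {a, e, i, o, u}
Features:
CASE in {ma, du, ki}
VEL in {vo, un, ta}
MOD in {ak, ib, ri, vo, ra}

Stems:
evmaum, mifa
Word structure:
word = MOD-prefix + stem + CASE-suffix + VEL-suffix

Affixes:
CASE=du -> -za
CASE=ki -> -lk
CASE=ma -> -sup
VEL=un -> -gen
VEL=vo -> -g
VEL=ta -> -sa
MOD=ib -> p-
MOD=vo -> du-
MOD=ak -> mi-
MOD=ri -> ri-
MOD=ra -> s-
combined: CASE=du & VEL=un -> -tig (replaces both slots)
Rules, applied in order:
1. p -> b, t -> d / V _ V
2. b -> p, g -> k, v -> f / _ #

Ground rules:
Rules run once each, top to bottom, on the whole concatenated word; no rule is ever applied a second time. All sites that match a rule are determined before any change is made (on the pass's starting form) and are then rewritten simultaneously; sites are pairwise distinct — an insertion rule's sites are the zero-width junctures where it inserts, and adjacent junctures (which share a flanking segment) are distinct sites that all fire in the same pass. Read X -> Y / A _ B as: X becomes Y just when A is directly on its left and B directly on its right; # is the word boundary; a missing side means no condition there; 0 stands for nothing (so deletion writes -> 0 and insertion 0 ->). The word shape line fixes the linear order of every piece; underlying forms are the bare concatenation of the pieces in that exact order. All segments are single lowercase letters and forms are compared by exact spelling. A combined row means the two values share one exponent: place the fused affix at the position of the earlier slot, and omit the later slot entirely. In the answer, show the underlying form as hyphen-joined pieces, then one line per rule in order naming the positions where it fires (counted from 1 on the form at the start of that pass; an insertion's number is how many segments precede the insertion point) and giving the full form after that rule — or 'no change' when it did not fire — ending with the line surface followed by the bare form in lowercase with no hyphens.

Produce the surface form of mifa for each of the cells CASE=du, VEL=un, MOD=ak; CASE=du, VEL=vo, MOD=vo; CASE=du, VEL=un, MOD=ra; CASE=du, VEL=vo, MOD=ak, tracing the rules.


cell CASE=du, VEL=un, MOD=ak:
underlying: mi-mifa-tig
1. p -> b, t -> d / V _ V: fires at position(s) 7: mimifadig
2. b -> p, g -> k, v -> f / _ #: fires at position(s) 9: mimifadik
surface: mimifadik

cell CASE=du, VEL=vo, MOD=vo:
underlying: du-mifa-za-g
1. p -> b, t -> d / V _ V: no change
2. b -> p, g -> k, v -> f / _ #: fires at position(s) 9: dumifazak
surface: dumifazak

cell CASE=du, VEL=un, MOD=ra:
underlying: s-mifa-tig
1. p -> b, t -> d / V _ V: fires at position(s) 6: smifadig
2. b -> p, g -> k, v -> f / _ #: fires at position(s) 8: smifadik
surface: smifadik

cell CASE=du, VEL=vo, MOD=ak:
underlying: mi-mifa-za-g
1. p -> b, t -> d / V _ V: no change
2. b -> p, g -> k, v -> f / _ #: fires at position(s) 9: mimifazak
surface: mimifazak


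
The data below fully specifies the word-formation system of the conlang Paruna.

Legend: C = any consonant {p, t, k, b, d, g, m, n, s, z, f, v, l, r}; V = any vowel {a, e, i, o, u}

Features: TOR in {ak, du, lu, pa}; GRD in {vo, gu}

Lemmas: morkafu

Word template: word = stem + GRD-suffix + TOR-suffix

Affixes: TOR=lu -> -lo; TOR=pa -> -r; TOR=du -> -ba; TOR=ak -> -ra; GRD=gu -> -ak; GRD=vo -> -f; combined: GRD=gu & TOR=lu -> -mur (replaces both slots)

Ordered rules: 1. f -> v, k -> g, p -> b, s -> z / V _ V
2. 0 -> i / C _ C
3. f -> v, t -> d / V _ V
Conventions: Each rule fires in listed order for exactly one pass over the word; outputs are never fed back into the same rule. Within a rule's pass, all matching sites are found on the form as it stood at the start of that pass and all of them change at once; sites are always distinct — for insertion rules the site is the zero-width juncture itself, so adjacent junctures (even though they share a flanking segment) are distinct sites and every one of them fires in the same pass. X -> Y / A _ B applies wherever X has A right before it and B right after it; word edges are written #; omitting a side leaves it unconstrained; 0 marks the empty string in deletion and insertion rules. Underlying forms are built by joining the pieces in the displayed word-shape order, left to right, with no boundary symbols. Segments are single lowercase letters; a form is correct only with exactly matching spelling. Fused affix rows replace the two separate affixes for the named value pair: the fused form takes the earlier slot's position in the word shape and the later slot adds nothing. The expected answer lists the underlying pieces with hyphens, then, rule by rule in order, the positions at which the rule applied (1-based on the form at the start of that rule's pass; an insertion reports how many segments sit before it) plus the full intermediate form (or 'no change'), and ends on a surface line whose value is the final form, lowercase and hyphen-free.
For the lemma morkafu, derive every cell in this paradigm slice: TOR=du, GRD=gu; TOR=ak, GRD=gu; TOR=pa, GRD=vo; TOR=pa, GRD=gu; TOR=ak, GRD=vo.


cell TOR=du, GRD=gu:
underlying: morkafu-ak-ba
1. f -> v, k -> g, p -> b, s -> z / V _ V: fires at position(s) 6: morkavuakba
2. 0 -> i / C _ C: inserts after position(s) 3, 9: morikavuakiba
3. f -> v, t -> d / V _ V: no change
surface: morikavuakiba

cell TOR=ak, GRD=gu:
underlying: morkafu-ak-ra
1. f -> v, k -> g, p -> b, s -> z / V _ V: fires at position(s) 6: morkavuakra
2. 0 -> i / C _ C: inserts after position(s) 3, 9: morikavuakira
3. f -> v, t -> d / V _ V: no change
surface: morikavuakira

cell TOR=pa, GRD=vo:
underlying: morkafu-f-r
1. f -> v, k -> g, p -> b, s -> z / V _ V: fires at position(s) 6: morkavufr
2. 0 -> i / C _ C: inserts after position(s) 3, 8: morikavufir
3. f -> v, t -> d / V _ V: fires at position(s) 9: morikavuvir
surface: morikavuvir

cell TOR=pa, GRD=gu:
underlying: morkafu-ak-r
1. f -> v, k -> g, p -> b, s -> z / V _ V: fires at position(s) 6: morkavuakr
2. 0 -> i / C _ C: inserts after position(s) 3, 9: morikavuakir
3. f -> v, t -> d / V _ V: no change
surface: morikavuakir

cell TOR=ak, GRD=vo:
underlying: morkafu-f-ra
1. f -> v, k -> g, p -> b, s -> z / V _ V: fires at position(s) 6: morkavufra
2. 0 -> i / C _ C: inserts after position(s) 3, 8: morikavufira
3. f -> v, t -> d / V _ V: fires at position(s) 9: morikavuvira
surface: morikavuvira


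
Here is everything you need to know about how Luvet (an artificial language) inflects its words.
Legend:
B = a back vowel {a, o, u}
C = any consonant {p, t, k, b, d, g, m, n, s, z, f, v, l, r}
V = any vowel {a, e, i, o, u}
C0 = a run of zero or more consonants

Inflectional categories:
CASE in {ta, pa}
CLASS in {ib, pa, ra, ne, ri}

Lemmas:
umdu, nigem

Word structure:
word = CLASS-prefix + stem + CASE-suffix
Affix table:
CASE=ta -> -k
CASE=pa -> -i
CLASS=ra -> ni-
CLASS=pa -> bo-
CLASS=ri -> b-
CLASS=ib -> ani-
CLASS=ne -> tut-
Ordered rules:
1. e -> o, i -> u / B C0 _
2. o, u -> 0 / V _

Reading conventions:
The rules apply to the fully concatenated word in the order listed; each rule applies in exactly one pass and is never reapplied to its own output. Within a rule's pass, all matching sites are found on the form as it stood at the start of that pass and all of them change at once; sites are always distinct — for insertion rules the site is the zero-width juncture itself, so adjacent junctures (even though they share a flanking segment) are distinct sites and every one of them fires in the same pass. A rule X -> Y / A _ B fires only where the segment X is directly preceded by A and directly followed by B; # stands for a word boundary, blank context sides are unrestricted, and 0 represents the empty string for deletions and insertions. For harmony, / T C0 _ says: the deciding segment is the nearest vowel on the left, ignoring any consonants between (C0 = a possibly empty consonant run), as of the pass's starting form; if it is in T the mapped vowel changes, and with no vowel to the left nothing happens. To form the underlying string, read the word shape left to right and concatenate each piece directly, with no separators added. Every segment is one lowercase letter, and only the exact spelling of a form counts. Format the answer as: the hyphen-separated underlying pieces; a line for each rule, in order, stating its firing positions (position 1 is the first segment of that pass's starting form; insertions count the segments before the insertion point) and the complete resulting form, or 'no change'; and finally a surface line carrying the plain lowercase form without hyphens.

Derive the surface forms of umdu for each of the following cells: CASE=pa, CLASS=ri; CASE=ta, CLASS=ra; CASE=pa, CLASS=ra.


cell CASE=pa, CLASS=ri:
underlying: b-umdu-i
1. e -> o, i -> u / B C0 _: fires at position(s) 6: bumduu
2. o, u -> 0 / V _: fires at position(s) 6: bumdu
surface: bumdu

cell CASE=ta, CLASS=ra:
underlying: ni-umdu-k
1. e -> o, i -> u / B C0 _: no change
2. o, u -> 0 / V _: fires at position(s) 3: nimduk
surface: nimduk

cell CASE=pa, CLASS=ra:
underlying: ni-umdu-i
1. e -> o, i -> u / B C0 _: fires at position(s) 7: niumduu
2. o, u -> 0 / V _: fires at position(s) 3, 7: nimdu
surface: nimdu


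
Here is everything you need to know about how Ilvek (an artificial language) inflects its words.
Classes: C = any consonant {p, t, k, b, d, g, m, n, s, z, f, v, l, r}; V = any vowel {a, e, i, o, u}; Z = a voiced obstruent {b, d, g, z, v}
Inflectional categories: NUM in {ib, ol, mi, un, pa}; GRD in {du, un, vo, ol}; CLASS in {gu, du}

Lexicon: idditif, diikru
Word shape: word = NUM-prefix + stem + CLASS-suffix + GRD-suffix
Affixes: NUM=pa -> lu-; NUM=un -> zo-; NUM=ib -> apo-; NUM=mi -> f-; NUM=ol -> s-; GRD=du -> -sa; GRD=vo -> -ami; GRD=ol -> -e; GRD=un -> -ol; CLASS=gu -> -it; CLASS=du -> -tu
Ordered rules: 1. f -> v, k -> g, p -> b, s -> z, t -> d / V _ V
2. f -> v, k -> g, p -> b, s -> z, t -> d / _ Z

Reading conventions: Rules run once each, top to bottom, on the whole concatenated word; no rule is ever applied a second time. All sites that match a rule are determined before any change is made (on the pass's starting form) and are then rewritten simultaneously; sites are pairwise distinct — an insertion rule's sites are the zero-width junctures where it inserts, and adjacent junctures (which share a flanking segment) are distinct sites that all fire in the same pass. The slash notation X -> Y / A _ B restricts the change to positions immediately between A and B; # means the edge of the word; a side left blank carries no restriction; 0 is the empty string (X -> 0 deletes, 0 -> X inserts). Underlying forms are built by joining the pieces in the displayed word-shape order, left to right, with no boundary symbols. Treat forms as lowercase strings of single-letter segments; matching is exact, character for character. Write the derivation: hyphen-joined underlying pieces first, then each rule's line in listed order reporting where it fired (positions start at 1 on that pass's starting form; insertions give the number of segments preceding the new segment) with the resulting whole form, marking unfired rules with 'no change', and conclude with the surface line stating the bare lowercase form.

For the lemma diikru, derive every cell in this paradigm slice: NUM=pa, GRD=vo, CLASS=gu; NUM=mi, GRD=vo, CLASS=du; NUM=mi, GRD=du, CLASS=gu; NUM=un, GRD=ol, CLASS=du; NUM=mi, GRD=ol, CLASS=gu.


cell NUM=pa, GRD=vo, CLASS=gu:
underlying: lu-diikru-it-ami
1. f -> v, k -> g, p -> b, s -> z, t -> d / V _ V: fires at position(s) 10: ludiikruidami
2. f -> v, k -> g, p -> b, s -> z, t -> d / _ Z: no change
surface: ludiikruidami

cell NUM=mi, GRD=vo, CLASS=du:
underlying: f-diikru-tu-ami
1. f -> v, k -> g, p -> b, s -> z, t -> d / V _ V: fires at position(s) 8: fdiikruduami
2. f -> v, k -> g, p -> b, s -> z, t -> d / _ Z: fires at position(s) 1: vdiikruduami
surface: vdiikruduami

cell NUM=mi, GRD=du, CLASS=gu:
underlying: f-diikru-it-sa
1. f -> v, k -> g, p -> b, s -> z, t -> d / V _ V: no change
2. f -> v, k -> g, p -> b, s -> z, t -> d / _ Z: fires at position(s) 1: vdiikruitsa
surface: vdiikruitsa

cell NUM=un, GRD=ol, CLASS=du:
underlying: zo-diikru-tu-e
1. f -> v, k -> g, p -> b, s -> z, t -> d / V _ V: fires at position(s) 9: zodiikrudue
2. f -> v, k -> g, p -> b, s -> z, t -> d / _ Z: no change
surface: zodiikrudue

cell NUM=mi, GRD=ol, CLASS=gu:
underlying: f-diikru-it-e
1. f -> v, k -> g, p -> b, s -> z, t -> d / V _ V: fires at position(s) 9: fdiikruide
2. f -> v, k -> g, p -> b, s -> z, t -> d / _ Z: fires at position(s) 1: vdiikruide
surface: vdiikruide


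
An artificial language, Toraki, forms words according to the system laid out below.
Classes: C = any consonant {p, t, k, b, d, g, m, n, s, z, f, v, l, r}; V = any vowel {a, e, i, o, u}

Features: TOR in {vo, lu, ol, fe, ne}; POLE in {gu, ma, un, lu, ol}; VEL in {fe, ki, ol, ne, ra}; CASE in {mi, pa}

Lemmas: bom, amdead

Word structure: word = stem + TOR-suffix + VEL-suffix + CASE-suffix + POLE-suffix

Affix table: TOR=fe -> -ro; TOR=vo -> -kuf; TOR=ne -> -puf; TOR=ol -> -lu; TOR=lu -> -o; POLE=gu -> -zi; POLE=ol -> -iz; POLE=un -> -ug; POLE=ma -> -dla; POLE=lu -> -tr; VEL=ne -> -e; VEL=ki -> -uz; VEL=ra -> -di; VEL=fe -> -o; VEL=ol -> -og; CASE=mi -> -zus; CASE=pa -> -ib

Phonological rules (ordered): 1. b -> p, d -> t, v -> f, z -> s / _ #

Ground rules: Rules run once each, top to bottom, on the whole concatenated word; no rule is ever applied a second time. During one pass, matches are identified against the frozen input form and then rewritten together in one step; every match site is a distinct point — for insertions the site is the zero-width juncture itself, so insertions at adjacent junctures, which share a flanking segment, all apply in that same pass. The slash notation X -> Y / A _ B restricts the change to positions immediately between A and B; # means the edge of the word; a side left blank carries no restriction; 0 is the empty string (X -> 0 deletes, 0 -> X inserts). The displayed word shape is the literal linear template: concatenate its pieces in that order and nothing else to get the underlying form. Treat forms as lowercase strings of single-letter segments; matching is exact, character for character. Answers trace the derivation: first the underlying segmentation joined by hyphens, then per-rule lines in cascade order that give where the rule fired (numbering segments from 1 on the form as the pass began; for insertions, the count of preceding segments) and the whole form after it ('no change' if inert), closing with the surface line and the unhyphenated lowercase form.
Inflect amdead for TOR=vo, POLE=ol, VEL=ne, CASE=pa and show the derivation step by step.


underlying: amdead-kuf-e-ib-iz
1. b -> p, d -> t, v -> f, z -> s / _ #: fires at position(s) 14: amdeadkufeibis
surface: amdeadkufeibis


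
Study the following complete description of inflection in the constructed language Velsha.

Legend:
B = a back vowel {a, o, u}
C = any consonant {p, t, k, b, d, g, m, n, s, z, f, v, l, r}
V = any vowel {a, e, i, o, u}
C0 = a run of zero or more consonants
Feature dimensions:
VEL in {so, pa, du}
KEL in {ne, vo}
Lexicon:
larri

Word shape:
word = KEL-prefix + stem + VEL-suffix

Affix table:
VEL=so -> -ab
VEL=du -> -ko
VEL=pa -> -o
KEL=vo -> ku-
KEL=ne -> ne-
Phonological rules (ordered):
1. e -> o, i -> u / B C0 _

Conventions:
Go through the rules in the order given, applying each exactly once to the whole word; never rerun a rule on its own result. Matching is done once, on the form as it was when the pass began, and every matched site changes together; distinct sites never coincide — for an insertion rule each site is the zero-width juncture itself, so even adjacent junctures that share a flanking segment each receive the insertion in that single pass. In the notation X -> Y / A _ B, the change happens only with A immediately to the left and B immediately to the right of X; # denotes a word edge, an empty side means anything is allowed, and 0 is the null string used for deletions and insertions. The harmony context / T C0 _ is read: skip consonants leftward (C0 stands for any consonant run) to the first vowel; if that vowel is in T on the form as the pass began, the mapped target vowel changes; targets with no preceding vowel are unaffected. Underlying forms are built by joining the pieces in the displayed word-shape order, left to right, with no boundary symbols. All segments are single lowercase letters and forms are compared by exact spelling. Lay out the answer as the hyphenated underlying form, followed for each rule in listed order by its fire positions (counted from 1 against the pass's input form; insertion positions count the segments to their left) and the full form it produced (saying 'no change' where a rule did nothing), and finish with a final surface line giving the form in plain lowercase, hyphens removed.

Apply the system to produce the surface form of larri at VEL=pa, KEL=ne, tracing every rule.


underlying: ne-larri-o
1. e -> o, i -> u / B C0 _: fires at position(s) 7: nelarruo
surface: nelarruo


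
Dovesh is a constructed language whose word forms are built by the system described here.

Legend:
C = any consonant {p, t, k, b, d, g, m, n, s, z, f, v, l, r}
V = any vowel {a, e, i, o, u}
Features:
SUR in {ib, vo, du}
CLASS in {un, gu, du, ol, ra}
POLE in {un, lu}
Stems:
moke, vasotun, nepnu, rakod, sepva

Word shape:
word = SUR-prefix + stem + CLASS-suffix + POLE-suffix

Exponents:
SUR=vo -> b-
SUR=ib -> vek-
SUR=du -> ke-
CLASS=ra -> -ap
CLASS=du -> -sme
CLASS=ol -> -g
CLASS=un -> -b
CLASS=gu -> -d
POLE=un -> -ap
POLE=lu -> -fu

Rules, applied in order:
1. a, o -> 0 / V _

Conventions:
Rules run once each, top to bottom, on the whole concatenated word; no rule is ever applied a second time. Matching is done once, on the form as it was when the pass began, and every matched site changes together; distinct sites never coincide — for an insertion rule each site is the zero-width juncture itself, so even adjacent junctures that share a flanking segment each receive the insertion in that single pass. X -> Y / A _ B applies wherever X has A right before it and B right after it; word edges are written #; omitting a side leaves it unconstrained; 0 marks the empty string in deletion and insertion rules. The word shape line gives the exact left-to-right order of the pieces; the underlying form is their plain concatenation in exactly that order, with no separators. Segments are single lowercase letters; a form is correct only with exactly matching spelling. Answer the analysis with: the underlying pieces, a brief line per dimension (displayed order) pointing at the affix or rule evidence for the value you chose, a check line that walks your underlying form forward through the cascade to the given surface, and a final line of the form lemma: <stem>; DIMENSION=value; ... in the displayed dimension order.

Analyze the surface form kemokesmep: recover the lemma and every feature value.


underlying: ke-moke-sme-ap
SUR=du - signalled by the affix ke-
CLASS=du - signalled by the affix -sme
POLE=un - signalled by the affix -ap
check: kemokesmeap -> kemokesmep
lemma: moke; SUR=du; CLASS=du; POLE=un


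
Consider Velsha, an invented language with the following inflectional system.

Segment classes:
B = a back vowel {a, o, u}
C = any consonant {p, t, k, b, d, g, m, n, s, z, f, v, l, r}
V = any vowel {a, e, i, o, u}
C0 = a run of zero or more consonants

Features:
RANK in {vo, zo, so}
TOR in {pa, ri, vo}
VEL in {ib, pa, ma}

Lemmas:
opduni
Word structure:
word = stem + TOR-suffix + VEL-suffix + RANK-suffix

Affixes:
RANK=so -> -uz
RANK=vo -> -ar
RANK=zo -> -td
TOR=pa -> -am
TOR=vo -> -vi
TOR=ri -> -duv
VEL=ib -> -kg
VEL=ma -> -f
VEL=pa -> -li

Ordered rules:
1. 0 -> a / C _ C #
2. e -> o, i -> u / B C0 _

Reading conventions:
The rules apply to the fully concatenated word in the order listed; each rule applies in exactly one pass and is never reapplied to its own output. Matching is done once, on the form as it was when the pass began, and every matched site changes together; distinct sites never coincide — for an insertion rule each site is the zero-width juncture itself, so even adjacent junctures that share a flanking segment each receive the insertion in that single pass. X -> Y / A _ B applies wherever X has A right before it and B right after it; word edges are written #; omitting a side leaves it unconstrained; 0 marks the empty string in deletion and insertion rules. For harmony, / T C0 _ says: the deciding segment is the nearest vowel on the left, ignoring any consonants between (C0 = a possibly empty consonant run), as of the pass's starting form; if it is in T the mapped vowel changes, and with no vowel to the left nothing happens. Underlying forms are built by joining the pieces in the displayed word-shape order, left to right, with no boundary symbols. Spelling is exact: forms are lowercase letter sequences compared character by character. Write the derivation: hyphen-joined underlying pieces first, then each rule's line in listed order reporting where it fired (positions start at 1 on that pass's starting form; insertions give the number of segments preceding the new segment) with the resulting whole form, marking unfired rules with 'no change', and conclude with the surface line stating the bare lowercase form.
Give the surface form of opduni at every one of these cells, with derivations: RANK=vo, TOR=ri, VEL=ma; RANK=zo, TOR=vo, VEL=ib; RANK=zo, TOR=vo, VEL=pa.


cell RANK=vo, TOR=ri, VEL=ma:
underlying: opduni-duv-f-ar
1. 0 -> a / C _ C #: no change
2. e -> o, i -> u / B C0 _: fires at position(s) 6: opdunuduvfar
surface: opdunuduvfar

cell RANK=zo, TOR=vo, VEL=ib:
underlying: opduni-vi-kg-td
1. 0 -> a / C _ C #: inserts after position(s) 11: opdunivikgtad
2. e -> o, i -> u / B C0 _: fires at position(s) 6: opdunuvikgtad
surface: opdunuvikgtad

cell RANK=zo, TOR=vo, VEL=pa:
underlying: opduni-vi-li-td
1. 0 -> a / C _ C #: inserts after position(s) 11: opdunivilitad
2. e -> o, i -> u / B C0 _: fires at position(s) 6: opdunuvilitad
surface: opdunuvilitad


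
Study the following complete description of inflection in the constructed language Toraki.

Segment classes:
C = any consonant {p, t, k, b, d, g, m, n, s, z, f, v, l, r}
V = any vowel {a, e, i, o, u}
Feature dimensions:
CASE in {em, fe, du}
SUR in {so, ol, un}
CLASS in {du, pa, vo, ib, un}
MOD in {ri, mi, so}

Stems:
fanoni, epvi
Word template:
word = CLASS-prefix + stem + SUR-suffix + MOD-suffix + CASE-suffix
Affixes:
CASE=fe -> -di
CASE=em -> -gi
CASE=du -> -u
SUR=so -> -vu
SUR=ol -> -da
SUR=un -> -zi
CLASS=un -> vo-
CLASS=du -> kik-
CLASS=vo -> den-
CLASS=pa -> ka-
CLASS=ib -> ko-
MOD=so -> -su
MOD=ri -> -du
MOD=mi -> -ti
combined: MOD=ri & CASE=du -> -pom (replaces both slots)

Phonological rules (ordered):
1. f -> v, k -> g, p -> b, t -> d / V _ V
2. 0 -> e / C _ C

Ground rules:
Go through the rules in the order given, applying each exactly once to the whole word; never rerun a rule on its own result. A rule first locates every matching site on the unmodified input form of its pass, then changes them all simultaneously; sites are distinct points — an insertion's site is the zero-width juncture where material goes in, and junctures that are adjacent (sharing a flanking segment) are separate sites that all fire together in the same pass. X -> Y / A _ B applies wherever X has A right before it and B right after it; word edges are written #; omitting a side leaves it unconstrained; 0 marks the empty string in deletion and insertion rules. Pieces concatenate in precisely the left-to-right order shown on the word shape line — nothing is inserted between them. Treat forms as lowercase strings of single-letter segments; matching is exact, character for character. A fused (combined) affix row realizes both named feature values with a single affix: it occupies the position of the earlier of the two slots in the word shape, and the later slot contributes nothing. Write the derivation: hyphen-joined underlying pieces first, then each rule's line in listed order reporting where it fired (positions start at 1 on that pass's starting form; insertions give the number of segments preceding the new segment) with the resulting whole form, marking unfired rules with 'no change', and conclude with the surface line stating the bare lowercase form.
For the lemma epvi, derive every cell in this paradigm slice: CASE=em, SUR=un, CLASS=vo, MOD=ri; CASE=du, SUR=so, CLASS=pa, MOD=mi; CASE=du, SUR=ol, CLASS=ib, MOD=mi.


cell CASE=em, SUR=un, CLASS=vo, MOD=ri:
underlying: den-epvi-zi-du-gi
1. f -> v, k -> g, p -> b, t -> d / V _ V: no change
2. 0 -> e / C _ C: inserts after position(s) 5: denepevizidugi
surface: denepevizidugi

cell CASE=du, SUR=so, CLASS=pa, MOD=mi:
underlying: ka-epvi-vu-ti-u
1. f -> v, k -> g, p -> b, t -> d / V _ V: fires at position(s) 9: kaepvivudiu
2. 0 -> e / C _ C: inserts after position(s) 4: kaepevivudiu
surface: kaepevivudiu

cell CASE=du, SUR=ol, CLASS=ib, MOD=mi:
underlying: ko-epvi-da-ti-u
1. f -> v, k -> g, p -> b, t -> d / V _ V: fires at position(s) 9: koepvidadiu
2. 0 -> e / C _ C: inserts after position(s) 4: koepevidadiu
surface: koepevidadiu


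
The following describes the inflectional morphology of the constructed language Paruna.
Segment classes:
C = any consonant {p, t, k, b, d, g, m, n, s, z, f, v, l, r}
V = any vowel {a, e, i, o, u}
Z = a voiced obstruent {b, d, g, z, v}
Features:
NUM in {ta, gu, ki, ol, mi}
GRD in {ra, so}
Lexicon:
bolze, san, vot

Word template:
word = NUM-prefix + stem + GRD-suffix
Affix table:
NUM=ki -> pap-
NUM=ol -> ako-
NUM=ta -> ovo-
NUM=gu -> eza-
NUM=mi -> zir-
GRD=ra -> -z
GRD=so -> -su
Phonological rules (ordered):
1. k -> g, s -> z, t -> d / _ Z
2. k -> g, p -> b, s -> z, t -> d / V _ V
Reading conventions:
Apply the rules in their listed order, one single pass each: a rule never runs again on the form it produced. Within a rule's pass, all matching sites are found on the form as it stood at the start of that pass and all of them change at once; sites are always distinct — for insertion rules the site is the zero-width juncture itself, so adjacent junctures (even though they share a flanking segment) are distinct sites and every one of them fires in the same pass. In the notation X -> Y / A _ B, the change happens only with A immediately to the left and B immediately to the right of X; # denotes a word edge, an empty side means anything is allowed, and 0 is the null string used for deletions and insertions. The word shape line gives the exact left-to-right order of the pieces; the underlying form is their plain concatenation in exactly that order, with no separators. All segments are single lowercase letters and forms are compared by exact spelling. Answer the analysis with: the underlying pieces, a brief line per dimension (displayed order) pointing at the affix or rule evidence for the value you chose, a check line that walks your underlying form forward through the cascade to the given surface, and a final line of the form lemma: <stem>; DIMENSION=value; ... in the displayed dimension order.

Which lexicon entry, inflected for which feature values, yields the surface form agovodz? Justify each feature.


underlying: ako-vot-z
NUM=ol - signalled by the affix ako-
GRD=ra - signalled by the affix -z
check: akovotz -> akovodz -> agovodz
lemma: vot; NUM=ol; GRD=ra


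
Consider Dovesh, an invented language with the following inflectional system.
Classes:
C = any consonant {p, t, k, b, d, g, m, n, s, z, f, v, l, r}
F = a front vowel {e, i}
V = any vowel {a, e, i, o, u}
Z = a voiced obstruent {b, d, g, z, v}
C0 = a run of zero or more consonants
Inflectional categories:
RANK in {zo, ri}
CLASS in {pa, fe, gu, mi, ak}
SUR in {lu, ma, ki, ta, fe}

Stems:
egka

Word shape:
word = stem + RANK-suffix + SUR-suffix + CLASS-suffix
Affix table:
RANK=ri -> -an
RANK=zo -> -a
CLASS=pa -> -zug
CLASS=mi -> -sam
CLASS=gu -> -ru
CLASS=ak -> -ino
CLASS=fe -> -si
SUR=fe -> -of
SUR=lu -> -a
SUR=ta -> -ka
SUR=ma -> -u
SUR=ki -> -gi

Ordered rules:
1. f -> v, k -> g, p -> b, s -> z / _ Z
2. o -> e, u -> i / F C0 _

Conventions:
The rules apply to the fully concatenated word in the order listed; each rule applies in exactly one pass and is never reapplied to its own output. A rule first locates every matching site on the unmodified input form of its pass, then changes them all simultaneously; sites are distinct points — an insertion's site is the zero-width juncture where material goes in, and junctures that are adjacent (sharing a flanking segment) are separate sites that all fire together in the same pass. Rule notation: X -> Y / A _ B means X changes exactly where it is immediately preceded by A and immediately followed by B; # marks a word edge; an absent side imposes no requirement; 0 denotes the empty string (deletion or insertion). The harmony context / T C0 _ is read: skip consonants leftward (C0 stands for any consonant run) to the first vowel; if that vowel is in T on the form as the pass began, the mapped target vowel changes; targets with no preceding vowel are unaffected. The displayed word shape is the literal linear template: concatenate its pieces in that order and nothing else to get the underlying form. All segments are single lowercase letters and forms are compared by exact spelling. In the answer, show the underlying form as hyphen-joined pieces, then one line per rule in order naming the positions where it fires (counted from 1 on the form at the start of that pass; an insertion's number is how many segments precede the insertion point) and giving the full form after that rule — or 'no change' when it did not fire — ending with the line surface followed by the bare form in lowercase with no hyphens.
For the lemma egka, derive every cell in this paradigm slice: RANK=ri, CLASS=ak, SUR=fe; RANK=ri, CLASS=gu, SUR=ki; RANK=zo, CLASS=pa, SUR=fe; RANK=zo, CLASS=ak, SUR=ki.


cell RANK=ri, CLASS=ak, SUR=fe:
underlying: egka-an-of-ino
1. f -> v, k -> g, p -> b, s -> z / _ Z: no change
2. o -> e, u -> i / F C0 _: fires at position(s) 11: egkaanofine
surface: egkaanofine

cell RANK=ri, CLASS=gu, SUR=ki:
underlying: egka-an-gi-ru
1. f -> v, k -> g, p -> b, s -> z / _ Z: no change
2. o -> e, u -> i / F C0 _: fires at position(s) 10: egkaangiri
surface: egkaangiri

cell RANK=zo, CLASS=pa, SUR=fe:
underlying: egka-a-of-zug
1. f -> v, k -> g, p -> b, s -> z / _ Z: fires at position(s) 7: egkaaovzug
2. o -> e, u -> i / F C0 _: no change
surface: egkaaovzug

cell RANK=zo, CLASS=ak, SUR=ki:
underlying: egka-a-gi-ino
1. f -> v, k -> g, p -> b, s -> z / _ Z: no change
2. o -> e, u -> i / F C0 _: fires at position(s) 10: egkaagiine
surface: egkaagiine


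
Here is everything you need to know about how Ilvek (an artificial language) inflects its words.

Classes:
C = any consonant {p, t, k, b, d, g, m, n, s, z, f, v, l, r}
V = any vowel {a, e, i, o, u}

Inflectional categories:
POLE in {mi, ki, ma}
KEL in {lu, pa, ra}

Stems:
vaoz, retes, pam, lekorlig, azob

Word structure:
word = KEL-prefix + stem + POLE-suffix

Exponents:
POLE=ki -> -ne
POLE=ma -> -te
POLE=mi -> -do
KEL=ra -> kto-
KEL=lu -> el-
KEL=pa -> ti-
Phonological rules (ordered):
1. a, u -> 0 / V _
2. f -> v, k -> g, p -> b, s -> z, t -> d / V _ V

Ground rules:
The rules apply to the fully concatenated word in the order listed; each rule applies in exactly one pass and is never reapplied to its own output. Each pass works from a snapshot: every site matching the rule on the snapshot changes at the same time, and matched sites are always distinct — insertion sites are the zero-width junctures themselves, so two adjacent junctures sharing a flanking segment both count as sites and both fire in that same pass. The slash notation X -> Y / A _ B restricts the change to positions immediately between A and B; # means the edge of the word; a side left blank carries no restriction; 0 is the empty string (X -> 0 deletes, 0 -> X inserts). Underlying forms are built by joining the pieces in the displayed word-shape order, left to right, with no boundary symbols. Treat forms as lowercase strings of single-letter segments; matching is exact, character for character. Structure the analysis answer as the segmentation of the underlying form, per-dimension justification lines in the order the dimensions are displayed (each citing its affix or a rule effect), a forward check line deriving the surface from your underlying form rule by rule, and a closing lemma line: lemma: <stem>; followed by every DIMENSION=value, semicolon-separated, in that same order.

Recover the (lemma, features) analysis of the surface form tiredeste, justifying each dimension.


underlying: ti-retes-te
POLE=ma - signalled by the affix -te
KEL=pa - signalled by the affix ti-
check: tireteste -> tireteste -> tiredeste
lemma: retes; POLE=ma; KEL=pa
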